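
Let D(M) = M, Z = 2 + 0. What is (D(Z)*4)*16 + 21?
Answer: 149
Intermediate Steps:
Z = 2
(D(Z)*4)*16 + 21 = (2*4)*16 + 21 = 8*16 + 21 = 128 + 21 = 149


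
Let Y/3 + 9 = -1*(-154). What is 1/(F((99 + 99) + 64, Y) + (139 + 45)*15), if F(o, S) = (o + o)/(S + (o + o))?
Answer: 959/2647364 ≈ 0.00036225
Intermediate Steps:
Y = 435 (Y = -27 + 3*(-1*(-154)) = -27 + 3*154 = -27 + 462 = 435)
F(o, S) = 2*o/(S + 2*o) (F(o, S) = (2*o)/(S + 2*o) = 2*o/(S + 2*o))
1/(F((99 + 99) + 64, Y) + (139 + 45)*15) = 1/(2*((99 + 99) + 64)/(435 + 2*((99 + 99) + 64)) + (139 + 45)*15) = 1/(2*(198 + 64)/(435 + 2*(198 + 64)) + 184*15) = 1/(2*262/(435 + 2*262) + 2760) = 1/(2*262/(435 + 524) + 2760) = 1/(2*262/959 + 2760) = 1/(2*262*(1/959) + 2760) = 1/(524/959 + 2760) = 1/(2647364/959) = 959/2647364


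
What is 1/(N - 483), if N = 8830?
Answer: 1/8347 ≈ 0.00011980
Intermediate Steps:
1/(N - 483) = 1/(8830 - 483) = 1/8347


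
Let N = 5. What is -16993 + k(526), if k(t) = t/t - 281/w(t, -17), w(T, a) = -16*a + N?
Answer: -4707065/277 ≈ -16993.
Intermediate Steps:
w(T, a) = 5 - 16*a (w(T, a) = -16*a + 5 = 5 - 16*a)
k(t) = -4/277 (k(t) = t/t - 281/(5 - 16*(-17)) = 1 - 281/(5 + 272) = 1 - 281/277 = -4/277)
-16993 + k(526) = -16993 - 4/277 = -4707065/277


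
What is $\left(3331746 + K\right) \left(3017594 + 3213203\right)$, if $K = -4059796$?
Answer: $-4536331755850$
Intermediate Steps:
$\left(3331746 + K\right) \left(3017594 + 3213203\right) = \left(3331746 - 4059796\right) \left(3017594 + 3213203\right) = \left(-728050\right) 6230797 = -4536331755850$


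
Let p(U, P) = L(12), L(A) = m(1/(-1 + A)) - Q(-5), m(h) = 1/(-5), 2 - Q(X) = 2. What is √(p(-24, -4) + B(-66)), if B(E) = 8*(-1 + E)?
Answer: I*√13405/5 ≈ 23.156*I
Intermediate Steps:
Q(X) = 0 (Q(X) = 2 - 1*2 = 2 - 2 = 0)
m(h) = -⅕
L(A) = -⅕ (L(A) = -⅕ - 1*0 = -⅕ + 0 = -⅕)
p(U, P) = -⅕
B(E) = -8 + 8*E
√(p(-24, -4) + B(-66)) = √(-⅕ + (-8 + 8*(-66))) = √(-⅕ + (-8 - 528)) = √(-⅕ - 536) = √(-2681/5) = I*√13405/5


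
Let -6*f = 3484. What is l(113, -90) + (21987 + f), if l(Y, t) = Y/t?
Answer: 1926457/90 ≈ 21405.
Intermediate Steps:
f = -1742/3 (f = -1/6*3484 = -1742/3 ≈ -580.67)
l(113, -90) + (21987 + f) = 113/(-90) + (21987 - 1742/3) = 113*(-1/90) + 64219/3 = -113/90 + 64219/3 = 1926457/90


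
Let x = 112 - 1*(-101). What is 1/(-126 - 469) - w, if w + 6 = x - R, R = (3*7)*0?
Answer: -123166/595 ≈ -207.00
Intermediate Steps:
R = 0 (R = 21*0 = 0)
x = 213 (x = 112 + 101 = 213)
w = 207 (w = -6 + (213 - 1*0) = -6 + (213 + 0) = -6 + 213 = 207)
1/(-126 - 469) - w = 1/(-126 - 469) - 1*207 = 1/(-595) - 207 = -1/595 - 207 = -123166/595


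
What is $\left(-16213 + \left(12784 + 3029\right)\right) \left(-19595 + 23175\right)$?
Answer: $-1432000$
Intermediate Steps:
$\left(-16213 + \left(12784 + 3029\right)\right) \left(-19595 + 23175\right) = \left(-16213 + 15813\right) 3580 = \left(-400\right) 3580 = -1432000$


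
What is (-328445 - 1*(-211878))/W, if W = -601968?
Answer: 116567/601968 ≈ 0.19364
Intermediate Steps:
(-328445 - 1*(-211878))/W = (-328445 - 1*(-211878))/(-601968) = (-328445 + 211878)*(-1/601968) = -116567*(-1/601968) = 116567/601968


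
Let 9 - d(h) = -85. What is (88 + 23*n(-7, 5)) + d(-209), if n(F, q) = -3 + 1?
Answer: 136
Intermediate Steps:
n(F, q) = -2
d(h) = 94 (d(h) = 9 - 1*(-85) = 9 + 85 = 94)
(88 + 23*n(-7, 5)) + d(-209) = (88 + 23*(-2)) + 94 = (88 - 46) + 94 = 42 + 94 = 136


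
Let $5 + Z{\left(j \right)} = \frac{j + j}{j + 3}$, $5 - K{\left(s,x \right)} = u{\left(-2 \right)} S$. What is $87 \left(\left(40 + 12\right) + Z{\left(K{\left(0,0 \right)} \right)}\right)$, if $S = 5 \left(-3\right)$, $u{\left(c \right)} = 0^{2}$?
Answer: $\frac{16791}{4} \approx 4197.8$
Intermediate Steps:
$u{\left(c \right)} = 0$
$S = -15$
$K{\left(s,x \right)} = 5$ ($K{\left(s,x \right)} = 5 - 0 \left(-15\right) = 5 - 0 = 5 + 0 = 5$)
$Z{\left(j \right)} = -5 + \frac{2 j}{3 + j}$ ($Z{\left(j \right)} = -5 + \frac{j + j}{j + 3} = -5 + \frac{2 j}{3 + j}$)
$87 \left(\left(40 + 12\right) + Z{\left(K{\left(0,0 \right)} \right)}\right) = 87 \left(\left(40 + 12\right) + \frac{3 \left(-5 - 5\right)}{3 + 5}\right) = 87 \left(52 + \frac{3 \left(-5 - 5\right)}{8}\right) = 87 \left(52 + 3 \cdot \frac{1}{8} \left(-10\right)\right) = 87 \left(52 - \frac{15}{4}\right) = 87 \cdot \frac{193}{4} = \frac{16791}{4}$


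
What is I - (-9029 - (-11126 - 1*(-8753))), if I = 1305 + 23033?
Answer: 30994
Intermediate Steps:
I = 24338
I - (-9029 - (-11126 - 1*(-8753))) = 24338 - (-9029 - (-11126 - 1*(-8753))) = 24338 - (-9029 - (-11126 + 8753)) = 24338 - (-9029 - 1*(-2373)) = 24338 - (-9029 + 2373) = 24338 - 1*(-6656) = 24338 + 6656 = 30994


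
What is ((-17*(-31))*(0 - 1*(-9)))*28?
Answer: 132804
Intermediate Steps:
((-17*(-31))*(0 - 1*(-9)))*28 = (527*(0 + 9))*28 = (527*9)*28 = 4743*28 = 132804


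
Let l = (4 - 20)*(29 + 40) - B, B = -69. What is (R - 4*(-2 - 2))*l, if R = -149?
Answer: 137655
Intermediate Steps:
l = -1035 (l = (4 - 20)*(29 + 40) - 1*(-69) = -16*69 + 69 = -1104 + 69 = -1035)
(R - 4*(-2 - 2))*l = (-149 - 4*(-2 - 2))*(-1035) = (-149 - 4*(-4))*(-1035) = (-149 + 16)*(-1035) = -133*(-1035) = 137655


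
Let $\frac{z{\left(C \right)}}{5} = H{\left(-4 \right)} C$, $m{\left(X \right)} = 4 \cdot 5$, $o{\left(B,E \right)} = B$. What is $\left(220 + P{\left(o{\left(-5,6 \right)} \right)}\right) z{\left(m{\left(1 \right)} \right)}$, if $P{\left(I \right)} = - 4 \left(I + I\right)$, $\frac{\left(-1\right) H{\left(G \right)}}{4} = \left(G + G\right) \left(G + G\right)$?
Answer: $-6656000$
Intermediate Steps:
$H{\left(G \right)} = - 16 G^{2}$ ($H{\left(G \right)} = - 4 \left(G + G\right) \left(G + G\right) = - 4 \cdot 2 G 2 G = - 4 \cdot 4 G^{2} = - 16 G^{2}$)
$P{\left(I \right)} = - 8 I$ ($P{\left(I \right)} = - 4 \cdot 2 I = - 8 I$)
$m{\left(X \right)} = 20$
$z{\left(C \right)} = - 1280 C$ ($z{\left(C \right)} = 5 - 16 \left(-4\right)^{2} C = 5 \left(-16\right) 16 C = 5 \left(- 256 C\right) = - 1280 C$)
$\left(220 + P{\left(o{\left(-5,6 \right)} \right)}\right) z{\left(m{\left(1 \right)} \right)} = \left(220 - -40\right) \left(\left(-1280\right) 20\right) = \left(220 + 40\right) \left(-25600\right) = 260 \left(-25600\right) = -6656000$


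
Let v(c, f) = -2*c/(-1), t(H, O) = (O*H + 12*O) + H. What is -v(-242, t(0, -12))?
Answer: 484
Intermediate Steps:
t(H, O) = H + 12*O + H*O (t(H, O) = (H*O + 12*O) + H = (12*O + H*O) + H = H + 12*O + H*O)
v(c, f) = 2*c (v(c, f) = -(-2)*c = 2*c)
-v(-242, t(0, -12)) = -2*(-242) = -1*(-484) = 484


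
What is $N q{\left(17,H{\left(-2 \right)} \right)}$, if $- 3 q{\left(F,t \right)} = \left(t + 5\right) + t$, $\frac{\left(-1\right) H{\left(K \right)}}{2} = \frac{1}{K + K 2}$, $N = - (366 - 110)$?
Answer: $\frac{4352}{9} \approx 483.56$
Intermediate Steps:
$N = -256$ ($N = - (366 - 110) = \left(-1\right) 256 = -256$)
$H{\left(K \right)} = - \frac{2}{3 K}$ ($H{\left(K \right)} = - \frac{2}{K + K 2} = - \frac{2}{K + 2 K} = - \frac{2}{3 K}$)
$q{\left(F,t \right)} = - \frac{5}{3} - \frac{2 t}{3}$ ($q{\left(F,t \right)} = - \frac{\left(t + 5\right) + t}{3} = - \frac{\left(5 + t\right) + t}{3} = - \frac{5 + 2 t}{3} = - \frac{5}{3} - \frac{2 t}{3}$)
$N q{\left(17,H{\left(-2 \right)} \right)} = - 256 \left(- \frac{5}{3} - \frac{2 \left(- \frac{2}{3 \left(-2\right)}\right)}{3}\right) = - 256 \left(- \frac{5}{3} - \frac{2 \left(\left(- \frac{2}{3}\right) \left(- \frac{1}{2}\right)\right)}{3}\right) = - 256 \left(- \frac{5}{3} - \frac{2}{9}\right) = \left(-256\right) \left(- \frac{17}{9}\right) = \frac{4352}{9}$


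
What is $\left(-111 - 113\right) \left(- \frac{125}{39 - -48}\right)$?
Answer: $\frac{28000}{87} \approx 321.84$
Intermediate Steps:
$\left(-111 - 113\right) \left(- \frac{125}{39 - -48}\right) = - 224 \left(- \frac{125}{39 + 48}\right) = - 224 \left(- \frac{125}{87}\right) = - 224 \left(\left(-125\right) \frac{1}{87}\right) = \left(-224\right) \left(- \frac{125}{87}\right) = \frac{28000}{87}$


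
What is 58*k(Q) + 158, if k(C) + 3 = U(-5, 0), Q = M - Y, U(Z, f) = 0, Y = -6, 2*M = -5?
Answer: -16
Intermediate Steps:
M = -5/2 (M = (½)*(-5) = -5/2 ≈ -2.5000)
Q = 7/2 (Q = -5/2 - 1*(-6) = -5/2 + 6 = 7/2 ≈ 3.5000)
k(C) = -3 (k(C) = -3 + 0 = -3)
58*k(Q) + 158 = 58*(-3) + 158 = -174 + 158 = -16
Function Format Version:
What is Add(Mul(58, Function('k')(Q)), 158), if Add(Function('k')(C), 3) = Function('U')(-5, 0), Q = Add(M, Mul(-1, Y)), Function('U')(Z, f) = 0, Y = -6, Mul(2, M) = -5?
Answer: -16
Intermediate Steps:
M = Rational(-5, 2) (M = Mul(Rational(1, 2), -5) = Rational(-5, 2) ≈ -2.5000)
Q = Rational(7, 2) (Q = Add(Rational(-5, 2), Mul(-1, -6)) = Add(Rational(-5, 2), 6) = Rational(7, 2) ≈ 3.5000)
Function('k')(C) = -3 (Function('k')(C) = Add(-3, 0) = -3)
Add(Mul(58, Function('k')(Q)), 158) = Add(Mul(58, -3), 158) = Add(-174, 158) = -16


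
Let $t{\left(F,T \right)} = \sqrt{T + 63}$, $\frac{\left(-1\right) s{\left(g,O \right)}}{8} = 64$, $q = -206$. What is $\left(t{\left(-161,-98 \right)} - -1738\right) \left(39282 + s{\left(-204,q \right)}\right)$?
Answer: $67382260 + 38770 i \sqrt{35} \approx 6.7382 \cdot 10^{7} + 2.2937 \cdot 10^{5} i$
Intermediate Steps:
$s{\left(g,O \right)} = -512$ ($s{\left(g,O \right)} = \left(-8\right) 64 = -512$)
$t{\left(F,T \right)} = \sqrt{63 + T}$
$\left(t{\left(-161,-98 \right)} - -1738\right) \left(39282 + s{\left(-204,q \right)}\right) = \left(\sqrt{63 - 98} - -1738\right) \left(39282 - 512\right) = \left(\sqrt{-35} + 1738\right) 38770 = \left(i \sqrt{35} + 1738\right) 38770 = \left(1738 + i \sqrt{35}\right) 38770 = 67382260 + 38770 i \sqrt{35}$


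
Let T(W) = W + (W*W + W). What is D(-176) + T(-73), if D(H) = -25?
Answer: 5158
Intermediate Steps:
T(W) = W² + 2*W (T(W) = W + (W² + W) = W + (W + W²) = W² + 2*W)
D(-176) + T(-73) = -25 - 73*(2 - 73) = -25 - 73*(-71) = -25 + 5183 = 5158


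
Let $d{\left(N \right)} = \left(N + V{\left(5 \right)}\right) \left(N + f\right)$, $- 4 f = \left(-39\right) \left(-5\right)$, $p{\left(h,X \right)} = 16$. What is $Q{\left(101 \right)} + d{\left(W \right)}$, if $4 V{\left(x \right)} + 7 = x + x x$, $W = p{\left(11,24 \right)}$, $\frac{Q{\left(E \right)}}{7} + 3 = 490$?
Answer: $\frac{43147}{16} \approx 2696.7$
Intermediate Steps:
$Q{\left(E \right)} = 3409$ ($Q{\left(E \right)} = -21 + 7 \cdot 490 = -21 + 3430 = 3409$)
$W = 16$
$V{\left(x \right)} = - \frac{7}{4} + \frac{x}{4} + \frac{x^{2}}{4}$ ($V{\left(x \right)} = - \frac{7}{4} + \frac{x + x x}{4} = - \frac{7}{4} + \frac{x + x^{2}}{4} = - \frac{7}{4} + \left(\frac{x}{4} + \frac{x^{2}}{4}\right) = - \frac{7}{4} + \frac{x}{4} + \frac{x^{2}}{4}$)
$f = - \frac{195}{4}$ ($f = - \frac{\left(-39\right) \left(-5\right)}{4} = \left(- \frac{1}{4}\right) 195 = - \frac{195}{4} \approx -48.75$)
$d{\left(N \right)} = \left(- \frac{195}{4} + N\right) \left(\frac{23}{4} + N\right)$ ($d{\left(N \right)} = \left(N + \left(- \frac{7}{4} + \frac{1}{4} \cdot 5 + \frac{5^{2}}{4}\right)\right) \left(N - \frac{195}{4}\right) = \left(N + \left(- \frac{7}{4} + \frac{5}{4} + \frac{1}{4} \cdot 25\right)\right) \left(- \frac{195}{4} + N\right) = \left(N + \left(- \frac{7}{4} + \frac{5}{4} + \frac{25}{4}\right)\right) \left(- \frac{195}{4} + N\right) = \left(N + \frac{23}{4}\right) \left(- \frac{195}{4} + N\right) = \left(\frac{23}{4} + N\right) \left(- \frac{195}{4} + N\right) = \left(- \frac{195}{4} + N\right) \left(\frac{23}{4} + N\right)$)
$Q{\left(101 \right)} + d{\left(W \right)} = 3409 - \left(\frac{15493}{16} - 256\right) = 3409 - \frac{11397}{16} = \frac{43147}{16}$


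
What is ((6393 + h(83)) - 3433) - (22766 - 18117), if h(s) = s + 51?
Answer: -1555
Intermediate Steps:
h(s) = 51 + s
((6393 + h(83)) - 3433) - (22766 - 18117) = ((6393 + (51 + 83)) - 3433) - (22766 - 18117) = ((6393 + 134) - 3433) - 1*4649 = (6527 - 3433) - 4649 = 3094 - 4649 = -1555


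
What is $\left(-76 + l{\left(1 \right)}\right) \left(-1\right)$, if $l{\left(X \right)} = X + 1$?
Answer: $74$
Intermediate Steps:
$l{\left(X \right)} = 1 + X$
$\left(-76 + l{\left(1 \right)}\right) \left(-1\right) = \left(-76 + \left(1 + 1\right)\right) \left(-1\right) = \left(-76 + 2\right) \left(-1\right) = \left(-74\right) \left(-1\right) = 74$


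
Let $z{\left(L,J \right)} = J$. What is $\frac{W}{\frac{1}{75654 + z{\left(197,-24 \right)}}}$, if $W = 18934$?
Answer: $1431978420$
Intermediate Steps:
$\frac{W}{\frac{1}{75654 + z{\left(197,-24 \right)}}} = \frac{18934}{\frac{1}{75654 - 24}} = \frac{18934}{\frac{1}{75630}} = 18934 \frac{1}{\frac{1}{75630}} = 18934 \cdot 75630 = 1431978420$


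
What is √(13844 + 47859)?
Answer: √61703 ≈ 248.40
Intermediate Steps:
√(13844 + 47859) = √61703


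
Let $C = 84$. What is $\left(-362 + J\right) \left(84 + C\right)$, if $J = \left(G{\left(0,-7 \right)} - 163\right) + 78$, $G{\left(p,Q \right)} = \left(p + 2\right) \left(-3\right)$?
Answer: $-76104$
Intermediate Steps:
$G{\left(p,Q \right)} = -6 - 3 p$ ($G{\left(p,Q \right)} = \left(2 + p\right) \left(-3\right) = -6 - 3 p$)
$J = -91$ ($J = \left(\left(-6 - 0\right) - 163\right) + 78 = \left(\left(-6 + 0\right) - 163\right) + 78 = \left(-6 - 163\right) + 78 = -169 + 78 = -91$)
$\left(-362 + J\right) \left(84 + C\right) = \left(-362 - 91\right) \left(84 + 84\right) = \left(-453\right) 168 = -76104$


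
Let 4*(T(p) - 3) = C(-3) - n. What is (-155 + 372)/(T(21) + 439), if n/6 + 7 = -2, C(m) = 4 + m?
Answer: 868/1823 ≈ 0.47614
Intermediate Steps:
n = -54 (n = -42 + 6*(-2) = -42 - 12 = -54)
T(p) = 67/4 (T(p) = 3 + ((4 - 3) - 1*(-54))/4 = 3 + (1 + 54)/4 = 3 + (1/4)*55 = 3 + 55/4 = 67/4)
(-155 + 372)/(T(21) + 439) = (-155 + 372)/(67/4 + 439) = 217/(1823/4) = 217*(4/1823) = 868/1823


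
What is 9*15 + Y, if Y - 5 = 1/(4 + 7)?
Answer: 1541/11 ≈ 140.09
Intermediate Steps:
Y = 56/11 (Y = 5 + 1/(4 + 7) = 5 + 1/11 = 56/11 ≈ 5.0909)
9*15 + Y = 9*15 + 56/11 = 135 + 56/11 = 1541/11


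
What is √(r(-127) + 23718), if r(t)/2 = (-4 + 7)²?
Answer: 2*√5934 ≈ 154.06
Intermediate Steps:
r(t) = 18 (r(t) = 2*(-4 + 7)² = 2*3² = 2*9 = 18)
√(r(-127) + 23718) = √(18 + 23718) = √23736 = 2*√5934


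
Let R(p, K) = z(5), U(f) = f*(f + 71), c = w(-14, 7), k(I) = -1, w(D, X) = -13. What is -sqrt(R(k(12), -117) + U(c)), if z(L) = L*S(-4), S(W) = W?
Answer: -3*I*sqrt(86) ≈ -27.821*I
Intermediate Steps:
c = -13
U(f) = f*(71 + f)
z(L) = -4*L (z(L) = L*(-4) = -4*L)
R(p, K) = -20 (R(p, K) = -4*5 = -20)
-sqrt(R(k(12), -117) + U(c)) = -sqrt(-20 - 13*(71 - 13)) = -sqrt(-20 - 13*58) = -sqrt(-20 - 754) = -sqrt(-774) = -3*I*sqrt(86)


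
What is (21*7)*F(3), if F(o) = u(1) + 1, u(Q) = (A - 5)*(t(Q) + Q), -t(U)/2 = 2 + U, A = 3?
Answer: 1617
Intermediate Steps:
t(U) = -4 - 2*U (t(U) = -2*(2 + U) = -4 - 2*U)
u(Q) = 8 + 2*Q (u(Q) = (3 - 5)*((-4 - 2*Q) + Q) = -2*(-4 - Q) = 8 + 2*Q)
F(o) = 11 (F(o) = (8 + 2*1) + 1 = (8 + 2) + 1 = 10 + 1 = 11)
(21*7)*F(3) = (21*7)*11 = 147*11 = 1617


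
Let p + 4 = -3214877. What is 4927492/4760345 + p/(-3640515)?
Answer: 443234016431/231068098369 ≈ 1.9182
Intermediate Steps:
p = -3214881 (p = -4 - 3214877 = -3214881)
4927492/4760345 + p/(-3640515) = 4927492/4760345 - 3214881/(-3640515) = 4927492*(1/4760345) - 3214881*(-1/3640515) = 4927492/4760345 + 1071627/1213505 = 443234016431/231068098369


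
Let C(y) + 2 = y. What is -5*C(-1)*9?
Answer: 135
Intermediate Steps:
C(y) = -2 + y
-5*C(-1)*9 = -5*(-2 - 1)*9 = -5*(-3)*9 = 15*9 = 135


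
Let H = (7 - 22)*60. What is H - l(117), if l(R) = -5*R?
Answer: -315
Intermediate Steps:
H = -900 (H = -15*60 = -900)
H - l(117) = -900 - (-5)*117 = -900 - 1*(-585) = -900 + 585 = -315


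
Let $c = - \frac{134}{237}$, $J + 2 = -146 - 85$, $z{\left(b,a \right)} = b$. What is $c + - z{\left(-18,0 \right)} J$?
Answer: $- \frac{994112}{237} \approx -4194.6$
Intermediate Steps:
$J = -233$ ($J = -2 - 231 = -233$)
$c = - \frac{134}{237}$ ($c = \left(-134\right) \frac{1}{237} = - \frac{134}{237} \approx -0.5654$)
$c + - z{\left(-18,0 \right)} J = - \frac{134}{237} + \left(-1\right) \left(-18\right) \left(-233\right) = - \frac{134}{237} + 18 \left(-233\right) = - \frac{134}{237} - 4194 = - \frac{994112}{237}$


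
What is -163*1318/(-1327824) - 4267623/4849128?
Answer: -16058662075/22356904644 ≈ -0.71829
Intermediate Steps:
-163*1318/(-1327824) - 4267623/4849128 = -214834*(-1/1327824) - 4267623*1/4849128 = 107417/663912 - 1422541/1616376 = -16058662075/22356904644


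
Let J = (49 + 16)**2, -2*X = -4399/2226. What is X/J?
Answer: 83/354900 ≈ 0.00023387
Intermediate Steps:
X = 83/84 (X = -(-4399)/(2*2226) = -1/2*(-83/42) = 83/84 ≈ 0.98810)
J = 4225 (J = 65**2 = 4225)
X/J = (83/84)/4225 = (83/84)*(1/4225) = 83/354900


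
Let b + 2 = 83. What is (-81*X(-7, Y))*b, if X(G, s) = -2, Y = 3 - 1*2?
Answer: 13122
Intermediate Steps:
b = 81 (b = -2 + 83 = 81)
Y = 1 (Y = 3 - 2 = 1)
(-81*X(-7, Y))*b = -81*(-2)*81 = 162*81 = 13122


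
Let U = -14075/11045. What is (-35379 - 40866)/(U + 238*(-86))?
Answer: 56141735/15072209 ≈ 3.7248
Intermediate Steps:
U = -2815/2209 (U = -14075*1/11045 = -2815/2209 ≈ -1.2743)
(-35379 - 40866)/(U + 238*(-86)) = (-35379 - 40866)/(-2815/2209 + 238*(-86)) = -76245/(-2815/2209 - 20468) = -76245/(-45216627/2209) = -76245*(-2209/45216627) = 56141735/15072209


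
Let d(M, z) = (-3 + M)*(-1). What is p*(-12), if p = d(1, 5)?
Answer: -24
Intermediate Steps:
d(M, z) = 3 - M
p = 2 (p = 3 - 1*1 = 3 - 1 = 2)
p*(-12) = 2*(-12) = -24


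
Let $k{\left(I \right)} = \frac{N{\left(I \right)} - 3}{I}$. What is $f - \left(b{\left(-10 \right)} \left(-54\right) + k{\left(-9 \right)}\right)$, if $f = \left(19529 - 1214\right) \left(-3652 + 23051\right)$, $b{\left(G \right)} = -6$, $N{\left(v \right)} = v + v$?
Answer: $\frac{1065877076}{3} \approx 3.5529 \cdot 10^{8}$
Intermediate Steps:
$N{\left(v \right)} = 2 v$
$k{\left(I \right)} = \frac{-3 + 2 I}{I}$ ($k{\left(I \right)} = \frac{2 I - 3}{I} = \frac{-3 + 2 I}{I}$)
$f = 355292685$ ($f = 18315 \cdot 19399 = 355292685$)
$f - \left(b{\left(-10 \right)} \left(-54\right) + k{\left(-9 \right)}\right) = 355292685 - \left(\left(-6\right) \left(-54\right) + \left(2 - \frac{3}{-9}\right)\right) = 355292685 - \left(324 + \left(2 - - \frac{1}{3}\right)\right) = 355292685 - \left(324 + \left(2 + \frac{1}{3}\right)\right) = 355292685 - \left(324 + \frac{7}{3}\right) = 355292685 - \frac{979}{3} = \frac{1065877076}{3}$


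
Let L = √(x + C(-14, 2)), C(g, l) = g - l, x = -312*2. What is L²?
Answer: -640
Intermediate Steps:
x = -624
L = 8*I*√10 (L = √(-624 + (-14 - 1*2)) = √(-624 + (-14 - 2)) = √(-624 - 16) = √(-640) = 8*I*√10 ≈ 25.298*I)
L² = (8*I*√10)² = -640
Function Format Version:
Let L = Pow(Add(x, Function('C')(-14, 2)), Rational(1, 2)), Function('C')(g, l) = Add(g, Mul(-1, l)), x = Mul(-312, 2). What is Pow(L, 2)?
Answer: -640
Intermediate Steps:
x = -624
L = Mul(8, I, Pow(10, Rational(1, 2))) (L = Pow(Add(-624, Add(-14, Mul(-1, 2))), Rational(1, 2)) = Pow(Add(-624, Add(-14, -2)), Rational(1, 2)) = Pow(Add(-624, -16), Rational(1, 2)) = Pow(-640, Rational(1, 2)) = Mul(8, I, Pow(10, Rational(1, 2))) ≈ Mul(25.298, I))
Pow(L, 2) = Pow(Mul(8, I, Pow(10, Rational(1, 2))), 2) = -640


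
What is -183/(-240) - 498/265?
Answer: -947/848 ≈ -1.1167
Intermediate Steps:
-183/(-240) - 498/265 = -183*(-1/240) - 498*1/265 = 61/80 - 498/265 = -947/848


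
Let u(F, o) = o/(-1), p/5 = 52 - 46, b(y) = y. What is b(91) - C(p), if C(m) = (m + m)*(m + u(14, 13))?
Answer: -929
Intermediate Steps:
p = 30 (p = 5*(52 - 46) = 5*6 = 30)
u(F, o) = -o (u(F, o) = o*(-1) = -o)
C(m) = 2*m*(-13 + m) (C(m) = (m + m)*(m - 1*13) = (2*m)*(m - 13) = (2*m)*(-13 + m) = 2*m*(-13 + m))
b(91) - C(p) = 91 - 2*30*(-13 + 30) = 91 - 2*30*17 = 91 - 1*1020 = 91 - 1020 = -929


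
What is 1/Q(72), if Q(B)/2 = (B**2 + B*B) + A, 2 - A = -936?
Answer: 1/22612 ≈ 4.4224e-5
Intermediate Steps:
A = 938 (A = 2 - 1*(-936) = 2 + 936 = 938)
Q(B) = 1876 + 4*B**2 (Q(B) = 2*((B**2 + B*B) + 938) = 2*((B**2 + B**2) + 938) = 2*(2*B**2 + 938) = 2*(938 + 2*B**2) = 1876 + 4*B**2)
1/Q(72) = 1/(1876 + 4*72**2) = 1/(1876 + 4*5184) = 1/(1876 + 20736) = 1/22612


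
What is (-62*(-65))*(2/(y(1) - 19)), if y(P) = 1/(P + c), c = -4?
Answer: -12090/29 ≈ -416.90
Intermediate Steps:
y(P) = 1/(-4 + P) (y(P) = 1/(P - 4) = 1/(-4 + P))
(-62*(-65))*(2/(y(1) - 19)) = (-62*(-65))*(2/(1/(-4 + 1) - 19)) = 4030*(2/(1/(-3) - 19)) = 4030*(2/(-⅓ - 19)) = 4030*(2/(-58/3)) = 4030*(2*(-3/58)) = 4030*(-3/29) = -12090/29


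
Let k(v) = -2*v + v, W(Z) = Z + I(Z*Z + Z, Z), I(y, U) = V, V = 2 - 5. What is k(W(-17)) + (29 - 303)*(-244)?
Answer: 66876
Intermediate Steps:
V = -3
I(y, U) = -3
W(Z) = -3 + Z (W(Z) = Z - 3 = -3 + Z)
k(v) = -v
k(W(-17)) + (29 - 303)*(-244) = -(-3 - 17) + (29 - 303)*(-244) = -1*(-20) - 274*(-244) = 20 + 66856 = 66876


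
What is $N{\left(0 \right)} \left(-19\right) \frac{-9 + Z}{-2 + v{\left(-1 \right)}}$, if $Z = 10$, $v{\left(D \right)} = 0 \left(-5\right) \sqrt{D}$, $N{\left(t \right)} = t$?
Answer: $0$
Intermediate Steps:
$v{\left(D \right)} = 0$ ($v{\left(D \right)} = 0 \sqrt{D} = 0$)
$N{\left(0 \right)} \left(-19\right) \frac{-9 + Z}{-2 + v{\left(-1 \right)}} = 0 \left(-19\right) \frac{-9 + 10}{-2 + 0} = 0 \cdot 1 \frac{1}{-2} = 0 \cdot 1 \left(- \frac{1}{2}\right) = 0 \left(- \frac{1}{2}\right) = 0$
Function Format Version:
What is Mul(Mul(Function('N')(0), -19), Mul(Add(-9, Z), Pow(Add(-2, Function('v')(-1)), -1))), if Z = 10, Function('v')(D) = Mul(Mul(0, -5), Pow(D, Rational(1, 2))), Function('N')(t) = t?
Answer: 0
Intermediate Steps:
Function('v')(D) = 0 (Function('v')(D) = Mul(0, Pow(D, Rational(1, 2))) = 0)
Mul(Mul(Function('N')(0), -19), Mul(Add(-9, Z), Pow(Add(-2, Function('v')(-1)), -1))) = Mul(Mul(0, -19), Mul(Add(-9, 10), Pow(Add(-2, 0), -1))) = Mul(0, Mul(1, Pow(-2, -1))) = Mul(0, Mul(1, Rational(-1, 2))) = Mul(0, Rational(-1, 2)) = 0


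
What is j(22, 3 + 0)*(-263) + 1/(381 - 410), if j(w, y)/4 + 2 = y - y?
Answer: 61015/29 ≈ 2104.0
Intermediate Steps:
j(w, y) = -8 (j(w, y) = -8 + 4*(y - y) = -8 + 4*0 = -8 + 0 = -8)
j(22, 3 + 0)*(-263) + 1/(381 - 410) = -8*(-263) + 1/(381 - 410) = 2104 + 1/(-29) = 2104 - 1/29 = 61015/29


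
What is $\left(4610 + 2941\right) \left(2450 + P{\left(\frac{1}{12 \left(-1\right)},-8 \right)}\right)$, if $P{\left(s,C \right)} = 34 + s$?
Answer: $\frac{75024219}{4} \approx 1.8756 \cdot 10^{7}$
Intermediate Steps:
$\left(4610 + 2941\right) \left(2450 + P{\left(\frac{1}{12 \left(-1\right)},-8 \right)}\right) = \left(4610 + 2941\right) \left(2450 + \left(34 + \frac{1}{12 \left(-1\right)}\right)\right) = 7551 \left(2450 + \left(34 + \frac{1}{-12}\right)\right) = 7551 \left(2450 + \left(34 - \frac{1}{12}\right)\right) = 7551 \left(2450 + \frac{407}{12}\right) = 7551 \cdot \frac{29807}{12} = \frac{75024219}{4}$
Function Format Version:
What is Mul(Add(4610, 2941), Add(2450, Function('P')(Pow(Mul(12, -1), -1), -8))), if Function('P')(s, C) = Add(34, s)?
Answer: Rational(75024219, 4) ≈ 1.8756e+7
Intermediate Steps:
Mul(Add(4610, 2941), Add(2450, Function('P')(Pow(Mul(12, -1), -1), -8))) = Mul(Add(4610, 2941), Add(2450, Add(34, Pow(Mul(12, -1), -1)))) = Mul(7551, Add(2450, Add(34, Pow(-12, -1)))) = Mul(7551, Add(2450, Add(34, Rational(-1, 12)))) = Mul(7551, Add(2450, Rational(407, 12))) = Mul(7551, Rational(29807, 12)) = Rational(75024219, 4)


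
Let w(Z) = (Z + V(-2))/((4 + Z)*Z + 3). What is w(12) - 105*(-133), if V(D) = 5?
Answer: 2723192/195 ≈ 13965.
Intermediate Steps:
w(Z) = (5 + Z)/(3 + Z*(4 + Z)) (w(Z) = (Z + 5)/((4 + Z)*Z + 3) = (5 + Z)/(Z*(4 + Z) + 3) = (5 + Z)/(3 + Z*(4 + Z)))
w(12) - 105*(-133) = (5 + 12)/(3 + 12² + 4*12) - 105*(-133) = 17/(3 + 144 + 48) + 13965 = 17/195 + 13965 = 2723192/195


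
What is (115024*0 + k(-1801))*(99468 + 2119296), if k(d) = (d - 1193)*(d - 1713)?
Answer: 23343429667824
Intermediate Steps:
k(d) = (-1713 + d)*(-1193 + d) (k(d) = (-1193 + d)*(-1713 + d) = (-1713 + d)*(-1193 + d))
(115024*0 + k(-1801))*(99468 + 2119296) = (115024*0 + (2043609 + (-1801)**2 - 2906*(-1801)))*(99468 + 2119296) = (0 + (2043609 + 3243601 + 5233706))*2218764 = (0 + 10520916)*2218764 = 10520916*2218764 = 23343429667824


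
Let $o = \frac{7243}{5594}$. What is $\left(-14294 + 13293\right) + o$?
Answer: $- \frac{5592351}{5594} \approx -999.71$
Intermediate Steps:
$o = \frac{7243}{5594}$ ($o = 7243 \cdot \frac{1}{5594} = \frac{7243}{5594} \approx 1.2948$)
$\left(-14294 + 13293\right) + o = \left(-14294 + 13293\right) + \frac{7243}{5594} = -1001 + \frac{7243}{5594} = - \frac{5592351}{5594}$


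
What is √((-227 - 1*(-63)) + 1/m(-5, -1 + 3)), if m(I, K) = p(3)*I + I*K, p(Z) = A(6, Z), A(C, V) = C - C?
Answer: I*√16410/10 ≈ 12.81*I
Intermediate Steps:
A(C, V) = 0
p(Z) = 0
m(I, K) = I*K (m(I, K) = 0*I + I*K = 0 + I*K = I*K)
√((-227 - 1*(-63)) + 1/m(-5, -1 + 3)) = √((-227 - 1*(-63)) + 1/(-5*(-1 + 3))) = √((-227 + 63) + 1/(-5*2)) = √(-164 + 1/(-10)) = √(-164 - ⅒) = √(-1641/10) = I*√16410/10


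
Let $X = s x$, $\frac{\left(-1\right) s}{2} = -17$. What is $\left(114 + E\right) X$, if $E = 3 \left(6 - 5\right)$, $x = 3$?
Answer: $11934$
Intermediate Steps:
$s = 34$ ($s = \left(-2\right) \left(-17\right) = 34$)
$E = 3$ ($E = 3 \cdot 1 = 3$)
$X = 102$ ($X = 34 \cdot 3 = 102$)
$\left(114 + E\right) X = \left(114 + 3\right) 102 = 117 \cdot 102 = 11934$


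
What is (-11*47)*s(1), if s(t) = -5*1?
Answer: 2585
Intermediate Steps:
s(t) = -5
(-11*47)*s(1) = -11*47*(-5) = -517*(-5) = 2585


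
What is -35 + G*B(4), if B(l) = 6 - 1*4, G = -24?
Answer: -83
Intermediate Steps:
B(l) = 2 (B(l) = 6 - 4 = 2)
-35 + G*B(4) = -35 - 24*2 = -35 - 48 = -83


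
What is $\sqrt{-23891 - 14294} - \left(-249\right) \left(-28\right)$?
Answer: $-6972 + i \sqrt{38185} \approx -6972.0 + 195.41 i$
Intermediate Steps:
$\sqrt{-23891 - 14294} - \left(-249\right) \left(-28\right) = \sqrt{-38185} - 6972 = i \sqrt{38185} - 6972 = -6972 + i \sqrt{38185}$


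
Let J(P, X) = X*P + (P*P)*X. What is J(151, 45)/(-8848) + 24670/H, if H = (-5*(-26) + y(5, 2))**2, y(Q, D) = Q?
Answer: -465130721/4031370 ≈ -115.38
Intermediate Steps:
H = 18225 (H = (-5*(-26) + 5)**2 = (130 + 5)**2 = 135**2 = 18225)
J(P, X) = P*X + X*P**2 (J(P, X) = P*X + P**2*X = P*X + X*P**2)
J(151, 45)/(-8848) + 24670/H = (151*45*(1 + 151))/(-8848) + 24670/18225 = (151*45*152)*(-1/8848) + 24670*(1/18225) = 1032840*(-1/8848) + 4934/3645 = -129105/1106 + 4934/3645 = -465130721/4031370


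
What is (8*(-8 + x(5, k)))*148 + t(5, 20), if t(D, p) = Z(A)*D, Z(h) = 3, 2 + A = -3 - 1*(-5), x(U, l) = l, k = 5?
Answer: -3537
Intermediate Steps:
A = 0 (A = -2 + (-3 - 1*(-5)) = -2 + (-3 + 5) = -2 + 2 = 0)
t(D, p) = 3*D
(8*(-8 + x(5, k)))*148 + t(5, 20) = (8*(-8 + 5))*148 + 3*5 = (8*(-3))*148 + 15 = -24*148 + 15 = -3552 + 15 = -3537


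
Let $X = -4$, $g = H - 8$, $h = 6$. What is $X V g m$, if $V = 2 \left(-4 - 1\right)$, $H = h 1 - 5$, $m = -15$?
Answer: $4200$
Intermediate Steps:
$H = 1$ ($H = 6 \cdot 1 - 5 = 6 - 5 = 1$)
$g = -7$ ($g = 1 - 8 = -7$)
$V = -10$ ($V = 2 \left(-5\right) = -10$)
$X V g m = - 4 \left(-10\right) \left(-7\right) \left(-15\right) = - 4 \cdot 70 \left(-15\right) = \left(-4\right) \left(-1050\right) = 4200$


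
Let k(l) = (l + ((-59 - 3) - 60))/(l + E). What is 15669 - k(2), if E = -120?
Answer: 924411/59 ≈ 15668.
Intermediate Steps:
k(l) = (-122 + l)/(-120 + l) (k(l) = (l + ((-59 - 3) - 60))/(l - 120) = (l + (-62 - 60))/(-120 + l) = (l - 122)/(-120 + l) = (-122 + l)/(-120 + l))
15669 - k(2) = 15669 - (-122 + 2)/(-120 + 2) = 15669 - (-120)/(-118) = 15669 - (-1)*(-120)/118 = 15669 - 1*60/59 = 15669 - 60/59 = 924411/59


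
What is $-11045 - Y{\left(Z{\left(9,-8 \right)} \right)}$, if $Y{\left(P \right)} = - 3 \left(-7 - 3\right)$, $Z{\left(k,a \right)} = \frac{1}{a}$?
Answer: $-11075$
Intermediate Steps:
$Y{\left(P \right)} = 30$ ($Y{\left(P \right)} = \left(-3\right) \left(-10\right) = 30$)
$-11045 - Y{\left(Z{\left(9,-8 \right)} \right)} = -11045 - 30 = -11075$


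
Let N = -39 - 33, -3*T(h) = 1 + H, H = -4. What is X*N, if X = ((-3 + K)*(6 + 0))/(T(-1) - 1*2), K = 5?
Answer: 864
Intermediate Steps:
T(h) = 1 (T(h) = -(1 - 4)/3 = -⅓*(-3) = 1)
N = -72
X = -12 (X = ((-3 + 5)*(6 + 0))/(1 - 1*2) = (2*6)/(1 - 2) = 12/(-1) = 12*(-1) = -12)
X*N = -12*(-72) = 864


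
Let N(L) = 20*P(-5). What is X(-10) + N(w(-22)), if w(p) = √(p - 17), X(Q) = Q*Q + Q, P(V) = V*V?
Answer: 590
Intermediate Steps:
P(V) = V²
X(Q) = Q + Q² (X(Q) = Q² + Q = Q + Q²)
w(p) = √(-17 + p)
N(L) = 500 (N(L) = 20*(-5)² = 20*25 = 500)
X(-10) + N(w(-22)) = -10*(1 - 10) + 500 = -10*(-9) + 500 = 90 + 500 = 590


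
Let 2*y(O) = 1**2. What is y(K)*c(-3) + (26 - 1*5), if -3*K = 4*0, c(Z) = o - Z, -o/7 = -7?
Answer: 47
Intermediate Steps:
o = 49 (o = -7*(-7) = 49)
c(Z) = 49 - Z
K = 0 (K = -4*0/3 = -1/3*0 = 0)
y(O) = 1/2 (y(O) = (1/2)*1**2 = (1/2)*1 = 1/2)
y(K)*c(-3) + (26 - 1*5) = (49 - 1*(-3))/2 + (26 - 1*5) = (49 + 3)/2 + (26 - 5) = (1/2)*52 + 21 = 26 + 21 = 47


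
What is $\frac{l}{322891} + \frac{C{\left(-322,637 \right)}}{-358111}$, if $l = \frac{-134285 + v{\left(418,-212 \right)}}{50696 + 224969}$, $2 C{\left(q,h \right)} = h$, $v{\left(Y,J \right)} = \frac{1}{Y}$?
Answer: $- \frac{35119041096603}{39419835891715565} \approx -0.0008909$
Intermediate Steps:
$C{\left(q,h \right)} = \frac{h}{2}$
$l = - \frac{56131129}{115227970}$ ($l = \frac{-134285 + \frac{1}{418}}{50696 + 224969} = \frac{-134285 + \frac{1}{418}}{275665} = \left(- \frac{56131129}{418}\right) \frac{1}{275665} = - \frac{56131129}{115227970} \approx -0.48713$)
$\frac{l}{322891} + \frac{C{\left(-322,637 \right)}}{-358111} = - \frac{56131129}{115227970 \cdot 322891} + \frac{\frac{1}{2} \cdot 637}{-358111} = \left(- \frac{56131129}{115227970}\right) \frac{1}{322891} + \frac{637}{2} \left(- \frac{1}{358111}\right) = - \frac{56131129}{37206074461270} - \frac{49}{55094} = - \frac{35119041096603}{39419835891715565}$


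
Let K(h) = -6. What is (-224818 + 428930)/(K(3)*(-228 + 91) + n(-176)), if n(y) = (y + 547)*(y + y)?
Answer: -102056/64885 ≈ -1.5729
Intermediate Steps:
n(y) = 2*y*(547 + y) (n(y) = (547 + y)*(2*y) = 2*y*(547 + y))
(-224818 + 428930)/(K(3)*(-228 + 91) + n(-176)) = (-224818 + 428930)/(-6*(-228 + 91) + 2*(-176)*(547 - 176)) = 204112/(-6*(-137) + 2*(-176)*371) = 204112/(822 - 130592) = 204112/(-129770) = 204112*(-1/129770) = -102056/64885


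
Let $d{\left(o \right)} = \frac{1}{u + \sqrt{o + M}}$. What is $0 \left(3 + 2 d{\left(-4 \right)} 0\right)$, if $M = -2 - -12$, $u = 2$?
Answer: $0$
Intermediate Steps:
$M = 10$ ($M = -2 + 12 = 10$)
$d{\left(o \right)} = \frac{1}{2 + \sqrt{10 + o}}$ ($d{\left(o \right)} = \frac{1}{2 + \sqrt{o + 10}} = \frac{1}{2 + \sqrt{10 + o}}$)
$0 \left(3 + 2 d{\left(-4 \right)} 0\right) = 0 \left(3 + \frac{2}{2 + \sqrt{10 - 4}} \cdot 0\right) = 0 \left(3 + \frac{2}{2 + \sqrt{6}} \cdot 0\right) = 0 \left(3 + 0\right) = 0 \cdot 3 = 0$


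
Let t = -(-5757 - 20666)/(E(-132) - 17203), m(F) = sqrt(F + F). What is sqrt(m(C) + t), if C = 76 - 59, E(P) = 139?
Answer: sqrt(-12524502 + 8088336*sqrt(34))/2844 ≈ 2.0694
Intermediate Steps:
C = 17
m(F) = sqrt(2)*sqrt(F) (m(F) = sqrt(2*F) = sqrt(2)*sqrt(F))
t = -26423/17064 (t = -(-5757 - 20666)/(139 - 17203) = -(-26423)/(-17064) = -(-26423)*(-1)/17064 = -1*26423/17064 = -26423/17064 ≈ -1.5485)
sqrt(m(C) + t) = sqrt(sqrt(2)*sqrt(17) - 26423/17064) = sqrt(sqrt(34) - 26423/17064) = sqrt(-26423/17064 + sqrt(34))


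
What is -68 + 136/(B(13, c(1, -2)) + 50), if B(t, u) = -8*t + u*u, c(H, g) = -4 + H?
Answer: -3196/45 ≈ -71.022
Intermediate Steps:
B(t, u) = u² - 8*t (B(t, u) = -8*t + u² = u² - 8*t)
-68 + 136/(B(13, c(1, -2)) + 50) = -68 + 136/(((-4 + 1)² - 8*13) + 50) = -68 + 136/(((-3)² - 104) + 50) = -68 + 136/((9 - 104) + 50) = -68 + 136/(-95 + 50) = -68 + 136/(-45) = -68 - 1/45*136 = -68 - 136/45 = -3196/45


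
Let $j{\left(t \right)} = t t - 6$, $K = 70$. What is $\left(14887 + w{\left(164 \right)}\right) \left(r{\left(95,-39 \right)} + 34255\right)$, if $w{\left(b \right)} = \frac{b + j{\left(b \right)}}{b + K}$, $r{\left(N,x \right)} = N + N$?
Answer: $\frac{6717946130}{13} \approx 5.1677 \cdot 10^{8}$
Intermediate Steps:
$j{\left(t \right)} = -6 + t^{2}$ ($j{\left(t \right)} = t^{2} - 6 = -6 + t^{2}$)
$r{\left(N,x \right)} = 2 N$
$w{\left(b \right)} = \frac{-6 + b + b^{2}}{70 + b}$ ($w{\left(b \right)} = \frac{b + \left(-6 + b^{2}\right)}{b + 70} = \frac{-6 + b + b^{2}}{70 + b}$)
$\left(14887 + w{\left(164 \right)}\right) \left(r{\left(95,-39 \right)} + 34255\right) = \left(14887 + \frac{-6 + 164 + 164^{2}}{70 + 164}\right) \left(2 \cdot 95 + 34255\right) = \left(14887 + \frac{-6 + 164 + 26896}{234}\right) \left(190 + 34255\right) = \left(14887 + \frac{1}{234} \cdot 27054\right) 34445 = \left(14887 + \frac{1503}{13}\right) 34445 = \frac{195034}{13} \cdot 34445 = \frac{6717946130}{13}$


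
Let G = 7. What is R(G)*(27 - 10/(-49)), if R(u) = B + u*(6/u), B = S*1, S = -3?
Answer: 3999/49 ≈ 81.612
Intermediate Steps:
B = -3 (B = -3*1 = -3)
R(u) = 3 (R(u) = -3 + u*(6/u) = -3 + 6 = 3)
R(G)*(27 - 10/(-49)) = 3*(27 - 10/(-49)) = 3*(27 - 10*(-1/49)) = 3*(27 + 10/49) = 3*(1333/49) = 3999/49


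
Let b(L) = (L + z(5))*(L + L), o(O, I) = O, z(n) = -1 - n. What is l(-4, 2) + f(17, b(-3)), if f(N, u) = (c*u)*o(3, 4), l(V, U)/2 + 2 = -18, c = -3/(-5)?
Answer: 286/5 ≈ 57.200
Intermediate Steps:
b(L) = 2*L*(-6 + L) (b(L) = (L + (-1 - 1*5))*(L + L) = (L + (-1 - 5))*(2*L) = (L - 6)*(2*L) = (-6 + L)*(2*L) = 2*L*(-6 + L))
c = ⅗ (c = -3*(-⅕) = ⅗ ≈ 0.60000)
l(V, U) = -40 (l(V, U) = -4 + 2*(-18) = -4 - 36 = -40)
f(N, u) = 9*u/5 (f(N, u) = (3*u/5)*3 = 9*u/5)
l(-4, 2) + f(17, b(-3)) = -40 + 9*(2*(-3)*(-6 - 3))/5 = -40 + 9*(2*(-3)*(-9))/5 = -40 + (9/5)*54 = -40 + 486/5 = 286/5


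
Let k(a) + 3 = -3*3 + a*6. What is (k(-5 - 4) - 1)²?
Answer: 4489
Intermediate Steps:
k(a) = -12 + 6*a (k(a) = -3 + (-3*3 + a*6) = -3 + (-9 + 6*a) = -12 + 6*a)
(k(-5 - 4) - 1)² = ((-12 + 6*(-5 - 4)) - 1)² = ((-12 + 6*(-9)) - 1)² = ((-12 - 54) - 1)² = (-66 - 1)² = (-67)² = 4489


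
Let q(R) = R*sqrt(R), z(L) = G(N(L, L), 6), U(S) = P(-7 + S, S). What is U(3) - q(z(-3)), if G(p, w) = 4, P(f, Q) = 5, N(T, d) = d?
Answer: -3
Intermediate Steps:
U(S) = 5
z(L) = 4
q(R) = R**(3/2)
U(3) - q(z(-3)) = 5 - 4**(3/2) = 5 - 1*8 = 5 - 8 = -3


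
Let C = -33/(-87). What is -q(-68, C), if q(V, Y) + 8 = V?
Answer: 76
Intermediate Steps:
C = 11/29 (C = -33*(-1/87) = 11/29 ≈ 0.37931)
q(V, Y) = -8 + V
-q(-68, C) = -(-8 - 68) = -1*(-76) = 76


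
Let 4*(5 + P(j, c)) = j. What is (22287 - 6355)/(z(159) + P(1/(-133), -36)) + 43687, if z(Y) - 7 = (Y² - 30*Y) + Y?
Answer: 480456389385/10997503 ≈ 43688.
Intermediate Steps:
P(j, c) = -5 + j/4
z(Y) = 7 + Y² - 29*Y (z(Y) = 7 + ((Y² - 30*Y) + Y) = 7 + (Y² - 29*Y) = 7 + Y² - 29*Y)
(22287 - 6355)/(z(159) + P(1/(-133), -36)) + 43687 = (22287 - 6355)/((7 + 159² - 29*159) + (-5 + (¼)/(-133))) + 43687 = 15932/((7 + 25281 - 4611) + (-5 + (¼)*(-1/133))) + 43687 = 15932/(20677 + (-5 - 1/532)) + 43687 = 15932/(20677 - 2661/532) + 43687 = 15932/(10997503/532) + 43687 = 15932*(532/10997503) + 43687 = 8475824/10997503 + 43687 = 480456389385/10997503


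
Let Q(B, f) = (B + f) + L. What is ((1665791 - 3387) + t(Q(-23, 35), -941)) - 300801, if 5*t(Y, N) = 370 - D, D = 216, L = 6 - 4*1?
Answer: 6808169/5 ≈ 1.3616e+6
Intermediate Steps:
L = 2 (L = 6 - 4 = 2)
Q(B, f) = 2 + B + f (Q(B, f) = (B + f) + 2 = 2 + B + f)
t(Y, N) = 154/5 (t(Y, N) = (370 - 1*216)/5 = (370 - 216)/5 = (⅕)*154 = 154/5)
((1665791 - 3387) + t(Q(-23, 35), -941)) - 300801 = ((1665791 - 3387) + 154/5) - 300801 = (1662404 + 154/5) - 300801 = 8312174/5 - 300801 = 6808169/5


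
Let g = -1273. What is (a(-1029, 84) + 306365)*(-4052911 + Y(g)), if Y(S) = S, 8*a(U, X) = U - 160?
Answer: -1241457528063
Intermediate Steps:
a(U, X) = -20 + U/8 (a(U, X) = (U - 160)/8 = (-160 + U)/8 = -20 + U/8)
(a(-1029, 84) + 306365)*(-4052911 + Y(g)) = ((-20 + (⅛)*(-1029)) + 306365)*(-4052911 - 1273) = ((-20 - 1029/8) + 306365)*(-4054184) = (-1189/8 + 306365)*(-4054184) = (2449731/8)*(-4054184) = -1241457528063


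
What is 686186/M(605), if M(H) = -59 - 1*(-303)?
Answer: 343093/122 ≈ 2812.2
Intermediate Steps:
M(H) = 244 (M(H) = -59 + 303 = 244)
686186/M(605) = 686186/244 = 686186*(1/244) = 343093/122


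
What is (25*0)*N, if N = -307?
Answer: 0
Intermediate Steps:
(25*0)*N = (25*0)*(-307) = 0*(-307) = 0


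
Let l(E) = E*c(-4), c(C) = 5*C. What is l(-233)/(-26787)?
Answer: -4660/26787 ≈ -0.17396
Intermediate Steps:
l(E) = -20*E (l(E) = E*(5*(-4)) = E*(-20) = -20*E)
l(-233)/(-26787) = -20*(-233)/(-26787) = 4660*(-1/26787) = -4660/26787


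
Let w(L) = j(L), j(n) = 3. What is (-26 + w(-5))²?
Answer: 529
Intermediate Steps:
w(L) = 3
(-26 + w(-5))² = (-26 + 3)² = (-23)² = 529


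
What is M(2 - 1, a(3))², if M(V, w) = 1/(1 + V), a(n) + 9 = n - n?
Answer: ¼ ≈ 0.25000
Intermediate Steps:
a(n) = -9 (a(n) = -9 + (n - n) = -9 + 0 = -9)
M(2 - 1, a(3))² = (1/(1 + (2 - 1)))² = (1/(1 + 1))² = (1/2)² = (½)² = ¼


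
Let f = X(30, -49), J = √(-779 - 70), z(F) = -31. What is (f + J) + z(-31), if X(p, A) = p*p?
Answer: 869 + I*√849 ≈ 869.0 + 29.138*I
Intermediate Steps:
X(p, A) = p²
J = I*√849 (J = √(-849) = I*√849 ≈ 29.138*I)
f = 900 (f = 30² = 900)
(f + J) + z(-31) = (900 + I*√849) - 31 = 869 + I*√849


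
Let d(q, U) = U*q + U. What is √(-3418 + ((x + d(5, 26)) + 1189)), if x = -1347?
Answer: 6*I*√95 ≈ 58.481*I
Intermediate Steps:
d(q, U) = U + U*q
√(-3418 + ((x + d(5, 26)) + 1189)) = √(-3418 + ((-1347 + 26*(1 + 5)) + 1189)) = √(-3418 + ((-1347 + 26*6) + 1189)) = √(-3418 + ((-1347 + 156) + 1189)) = √(-3418 + (-1191 + 1189)) = √(-3418 - 2) = √(-3420) = 6*I*√95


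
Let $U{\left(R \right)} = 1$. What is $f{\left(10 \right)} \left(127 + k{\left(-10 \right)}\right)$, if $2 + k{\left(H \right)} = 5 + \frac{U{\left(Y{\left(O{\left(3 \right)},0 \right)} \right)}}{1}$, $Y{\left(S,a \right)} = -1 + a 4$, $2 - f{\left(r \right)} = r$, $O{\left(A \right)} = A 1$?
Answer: $-1048$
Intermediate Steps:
$O{\left(A \right)} = A$
$f{\left(r \right)} = 2 - r$
$Y{\left(S,a \right)} = -1 + 4 a$
$k{\left(H \right)} = 4$ ($k{\left(H \right)} = -2 + \left(5 + 1 \cdot 1^{-1}\right) = -2 + \left(5 + 1 \cdot 1\right) = -2 + \left(5 + 1\right) = -2 + 6 = 4$)
$f{\left(10 \right)} \left(127 + k{\left(-10 \right)}\right) = \left(2 - 10\right) \left(127 + 4\right) = \left(2 - 10\right) 131 = \left(-8\right) 131 = -1048$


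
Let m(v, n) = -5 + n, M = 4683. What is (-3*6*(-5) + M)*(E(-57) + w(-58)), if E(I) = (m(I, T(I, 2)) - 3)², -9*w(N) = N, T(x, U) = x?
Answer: 60590053/3 ≈ 2.0197e+7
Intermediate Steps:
w(N) = -N/9
E(I) = (-8 + I)² (E(I) = ((-5 + I) - 3)² = (-8 + I)²)
(-3*6*(-5) + M)*(E(-57) + w(-58)) = (-3*6*(-5) + 4683)*((-8 - 57)² - ⅑*(-58)) = (-18*(-5) + 4683)*((-65)² + 58/9) = (90 + 4683)*(4225 + 58/9) = 4773*(38083/9) = 60590053/3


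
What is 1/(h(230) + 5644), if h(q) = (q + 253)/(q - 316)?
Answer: 86/484901 ≈ 0.00017736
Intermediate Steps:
h(q) = (253 + q)/(-316 + q)
1/(h(230) + 5644) = 1/((253 + 230)/(-316 + 230) + 5644) = 1/(483/(-86) + 5644) = 1/(-1/86*483 + 5644) = 1/(-483/86 + 5644) = 1/(484901/86) = 86/484901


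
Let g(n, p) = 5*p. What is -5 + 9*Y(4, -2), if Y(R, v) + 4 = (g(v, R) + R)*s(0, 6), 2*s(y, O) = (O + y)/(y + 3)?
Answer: 175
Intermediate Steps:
s(y, O) = (O + y)/(2*(3 + y)) (s(y, O) = ((O + y)/(y + 3))/2 = ((O + y)/(3 + y))/2 = (O + y)/(2*(3 + y)))
Y(R, v) = -4 + 6*R (Y(R, v) = -4 + (5*R + R)*((6 + 0)/(2*(3 + 0))) = -4 + (6*R)*((½)*6/3) = -4 + (6*R)*((½)*(⅓)*6) = -4 + (6*R)*1 = -4 + 6*R)
-5 + 9*Y(4, -2) = -5 + 9*(-4 + 6*4) = -5 + 9*(-4 + 24) = -5 + 9*20 = -5 + 180 = 175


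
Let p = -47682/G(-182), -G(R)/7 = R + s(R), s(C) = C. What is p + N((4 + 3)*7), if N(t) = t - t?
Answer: -23841/1274 ≈ -18.714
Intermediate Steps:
G(R) = -14*R (G(R) = -7*(R + R) = -14*R)
N(t) = 0
p = -23841/1274 (p = -47682/((-14*(-182))) = -47682/2548 = -47682*1/2548 = -23841/1274 ≈ -18.714)
p + N((4 + 3)*7) = -23841/1274 + 0 = -23841/1274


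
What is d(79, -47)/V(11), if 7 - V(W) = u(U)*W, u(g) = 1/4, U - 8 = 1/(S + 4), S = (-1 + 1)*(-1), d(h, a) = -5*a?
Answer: 940/17 ≈ 55.294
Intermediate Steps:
S = 0 (S = 0*(-1) = 0)
U = 33/4 (U = 8 + 1/(0 + 4) = 8 + 1/4 = 8 + ¼ = 33/4 ≈ 8.2500)
u(g) = ¼
V(W) = 7 - W/4
d(79, -47)/V(11) = (-5*(-47))/(7 - ¼*11) = 235/(7 - 11/4) = 235/(17/4) = 235*(4/17) = 940/17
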